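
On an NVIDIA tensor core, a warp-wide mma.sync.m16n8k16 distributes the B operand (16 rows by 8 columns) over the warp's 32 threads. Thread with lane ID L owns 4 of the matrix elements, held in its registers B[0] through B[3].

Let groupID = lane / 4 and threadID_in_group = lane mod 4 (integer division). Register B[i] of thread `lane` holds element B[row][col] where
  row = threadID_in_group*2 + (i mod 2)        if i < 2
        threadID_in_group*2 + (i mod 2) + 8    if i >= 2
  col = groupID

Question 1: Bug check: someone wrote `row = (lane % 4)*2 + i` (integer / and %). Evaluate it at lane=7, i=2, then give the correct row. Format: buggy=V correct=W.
`(lane % 4)*2 + i`[7,2]=>8
L=7=>grp=7>>2=1, tig=7&3=3
[2]=>row 3·2+0+8=14  col grp=1
row: 8 vs 14

buggy=8 correct=14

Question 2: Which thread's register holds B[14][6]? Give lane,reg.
c=6→G=6  r=14→rhi=1,T=3,p=0
L=6*4+3=27  i=1*2+0=2

27,2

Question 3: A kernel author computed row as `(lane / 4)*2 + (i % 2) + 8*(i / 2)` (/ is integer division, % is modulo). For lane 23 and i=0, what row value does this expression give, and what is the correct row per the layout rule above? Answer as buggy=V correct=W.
`(lane / 4)*2 + (i % 2) + 8*(i / 2)`[23,0]=>10
L=23=>grp=23>>2=5, tig=23&3=3
[0]=>row 3·2+0+0=6  col grp=5
row: 10 vs 6

buggy=10 correct=6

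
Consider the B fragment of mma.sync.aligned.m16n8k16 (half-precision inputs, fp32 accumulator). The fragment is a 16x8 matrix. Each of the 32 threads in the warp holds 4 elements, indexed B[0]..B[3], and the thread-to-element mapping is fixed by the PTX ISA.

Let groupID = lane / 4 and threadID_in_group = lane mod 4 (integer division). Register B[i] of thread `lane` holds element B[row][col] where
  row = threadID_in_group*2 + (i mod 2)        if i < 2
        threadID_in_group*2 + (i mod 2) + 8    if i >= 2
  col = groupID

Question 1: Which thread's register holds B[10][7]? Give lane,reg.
c=7→G=7  r=10→rhi=1,T=1,p=0
L=7*4+1=29  i=1*2+0=2

29,2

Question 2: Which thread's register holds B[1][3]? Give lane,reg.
c=3->g=3  r=1->rb=0,t=0,b0=1
L=3*4+0=12  i=0*2+1=1

12,1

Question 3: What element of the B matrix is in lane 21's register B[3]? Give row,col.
lane 21->21/4=5, 21 mod 4=1
i=3  r:2·1+1+8->11  c:5

11,5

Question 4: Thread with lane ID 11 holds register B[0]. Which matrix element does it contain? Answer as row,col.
6,2

L=11->g=11>>2=2, t=11&3=3
[0]->row 3·2+0+0=6  col g=2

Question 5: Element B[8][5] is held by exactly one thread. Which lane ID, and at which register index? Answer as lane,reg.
20,2

c=5⇒gr=5  r=8⇒Rb=1,th=0,odd=0
L=5*4+0=20  i=1*2+0=2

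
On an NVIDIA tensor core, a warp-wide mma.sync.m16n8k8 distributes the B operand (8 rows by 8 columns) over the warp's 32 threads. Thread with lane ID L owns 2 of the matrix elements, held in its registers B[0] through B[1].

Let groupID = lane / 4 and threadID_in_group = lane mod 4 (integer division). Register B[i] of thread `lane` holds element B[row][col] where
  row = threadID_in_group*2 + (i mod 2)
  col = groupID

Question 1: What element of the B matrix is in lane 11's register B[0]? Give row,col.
11: gid=2,tid=3
[0] (3*2+0,2) = (6,2)

6,2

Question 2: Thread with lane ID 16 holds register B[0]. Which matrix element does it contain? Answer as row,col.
lane 16: g=4 (16/4), t=0 (16%4)
i=0: r=0*2+0=0, c=g=4

0,4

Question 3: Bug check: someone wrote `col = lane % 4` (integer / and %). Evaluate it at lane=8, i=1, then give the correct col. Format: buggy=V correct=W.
buggy=0 correct=2

`lane % 4`[8,1]⇒0
8: gr=2,th=0
[1] (0*2+1,2) = (1,2)
col: 0 vs 2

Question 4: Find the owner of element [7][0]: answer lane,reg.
3,1

c: 0->gid=0  r: 7->tid=3,i&1=1
L=0*4+3=3  i=1=1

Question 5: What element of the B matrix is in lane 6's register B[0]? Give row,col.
L=6→G=6>>2=1, T=6&3=2
[0]→row 2·2+0=4  col G=1

4,1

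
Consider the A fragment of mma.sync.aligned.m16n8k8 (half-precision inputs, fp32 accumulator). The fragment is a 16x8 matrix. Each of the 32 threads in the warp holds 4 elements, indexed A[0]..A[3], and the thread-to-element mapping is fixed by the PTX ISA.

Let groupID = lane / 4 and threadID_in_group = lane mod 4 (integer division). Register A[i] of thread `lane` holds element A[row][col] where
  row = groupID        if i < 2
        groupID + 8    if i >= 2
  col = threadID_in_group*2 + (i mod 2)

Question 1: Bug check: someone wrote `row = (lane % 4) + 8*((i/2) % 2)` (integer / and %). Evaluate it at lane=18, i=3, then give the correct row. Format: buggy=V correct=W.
buggy=10 correct=12

`(lane % 4) + 8*((i/2) % 2)`[18,3]⇒10
18: gr=4,th=2
[3] (4+8,2*2+1) = (12,5)
row: 10 vs 12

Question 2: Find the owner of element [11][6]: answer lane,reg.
15,2

r=11⇒gr=3,Rb=1  c=6⇒th=3,odd=0
L=3*4+3=15  i=1*2+0=2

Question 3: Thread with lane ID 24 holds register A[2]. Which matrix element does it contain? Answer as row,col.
24: grp=6,tig=0
[2] (6+8,0*2+0) = (14,0)

14,0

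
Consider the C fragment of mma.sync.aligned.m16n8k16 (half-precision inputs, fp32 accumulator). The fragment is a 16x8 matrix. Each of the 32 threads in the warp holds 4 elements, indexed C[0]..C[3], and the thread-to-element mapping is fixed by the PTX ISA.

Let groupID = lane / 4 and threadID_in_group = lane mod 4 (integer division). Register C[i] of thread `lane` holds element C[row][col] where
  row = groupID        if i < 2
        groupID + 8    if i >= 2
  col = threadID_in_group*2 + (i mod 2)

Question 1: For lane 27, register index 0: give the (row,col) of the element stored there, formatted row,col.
6,6

lane 27: grp=6 (27/4), tig=3 (27%4)
i=0: r=6+0=6, c=3*2+0=6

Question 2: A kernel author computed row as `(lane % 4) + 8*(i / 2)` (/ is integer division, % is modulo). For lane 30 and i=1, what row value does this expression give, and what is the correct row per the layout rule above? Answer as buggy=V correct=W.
buggy=2 correct=7

`(lane % 4) + 8*(i / 2)`[30,1]->2
lane 30: g=7 (30/4), t=2 (30%4)
i=1: r=7+0=7, c=2*2+1=5
row: 2 vs 7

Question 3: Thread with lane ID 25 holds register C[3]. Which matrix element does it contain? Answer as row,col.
L=25⇒gr=25>>2=6, th=25&3=1
[3]⇒row 6+8=14  col 1·2+1=3

14,3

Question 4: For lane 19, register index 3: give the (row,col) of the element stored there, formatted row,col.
12,7

lane 19->19/4=4, 19 mod 4=3
i=3  r:4+8->12  c:2·3+1->7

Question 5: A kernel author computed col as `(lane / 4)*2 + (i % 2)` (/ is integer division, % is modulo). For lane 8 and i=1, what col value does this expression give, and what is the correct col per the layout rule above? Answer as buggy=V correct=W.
buggy=5 correct=1

`(lane / 4)*2 + (i % 2)`[8,1]→5
lane 8: G=2 (8/4), T=0 (8%4)
i=1: r=2+0=2, c=0*2+1=1
col: 5 vs 1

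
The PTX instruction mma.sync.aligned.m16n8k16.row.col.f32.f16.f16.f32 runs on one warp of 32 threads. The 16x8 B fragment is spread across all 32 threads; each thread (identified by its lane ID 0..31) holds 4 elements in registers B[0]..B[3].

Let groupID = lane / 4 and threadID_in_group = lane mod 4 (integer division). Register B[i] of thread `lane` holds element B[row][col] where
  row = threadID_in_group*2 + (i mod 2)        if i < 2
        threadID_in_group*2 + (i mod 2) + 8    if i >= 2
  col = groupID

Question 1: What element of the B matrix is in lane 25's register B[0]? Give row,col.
2,6

25: gr=6,th=1
[0] (1*2+0+0,6) = (2,6)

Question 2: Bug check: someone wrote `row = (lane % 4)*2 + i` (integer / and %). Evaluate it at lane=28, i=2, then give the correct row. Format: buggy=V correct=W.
buggy=2 correct=8

`(lane % 4)*2 + i`[28,2]->2
lane 28->28/4=7, 28 mod 4=0
i=2  r:2·0+0+8->8  c:7
row: 2 vs 8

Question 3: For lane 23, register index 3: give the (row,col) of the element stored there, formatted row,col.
15,5

23: G=5,T=3
[3] (3*2+1+8,5) = (15,5)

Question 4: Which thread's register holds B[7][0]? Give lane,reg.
3,1

c: 0->gid=0  r: 7->r8=0,tid=3,i&1=1
L=0*4+3=3  i=0*2+1=1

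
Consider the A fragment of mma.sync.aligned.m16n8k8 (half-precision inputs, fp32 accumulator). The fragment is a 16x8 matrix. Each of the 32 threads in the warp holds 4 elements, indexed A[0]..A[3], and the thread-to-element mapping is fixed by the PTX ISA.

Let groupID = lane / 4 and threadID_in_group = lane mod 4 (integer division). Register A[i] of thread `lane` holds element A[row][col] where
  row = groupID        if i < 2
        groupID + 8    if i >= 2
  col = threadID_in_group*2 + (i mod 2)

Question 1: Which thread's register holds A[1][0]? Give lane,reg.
4,0

r=1⇒gr=1,Rb=0  c=0⇒th=0,odd=0
L=1*4+0=4  i=0*2+0=0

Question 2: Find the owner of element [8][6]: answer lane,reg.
3,2

r=8⇒gr=0,Rb=1  c=6⇒th=3,odd=0
L=0*4+3=3  i=1*2+0=2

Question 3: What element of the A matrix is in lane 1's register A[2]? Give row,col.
8,2

L=1->g=1>>2=0, t=1&3=1
[2]->row 0+8=8  col 1·2+0=2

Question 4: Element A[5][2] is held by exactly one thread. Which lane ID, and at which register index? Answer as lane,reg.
r=5->g=5,rb=0  c=2->t=1,b0=0
L=5*4+1=21  i=0*2+0=0

21,0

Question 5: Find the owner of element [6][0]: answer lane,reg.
r: 6->gid=6,r8=0  c: 0->tid=0,i&1=0
L=6*4+0=24  i=0*2+0=0

24,0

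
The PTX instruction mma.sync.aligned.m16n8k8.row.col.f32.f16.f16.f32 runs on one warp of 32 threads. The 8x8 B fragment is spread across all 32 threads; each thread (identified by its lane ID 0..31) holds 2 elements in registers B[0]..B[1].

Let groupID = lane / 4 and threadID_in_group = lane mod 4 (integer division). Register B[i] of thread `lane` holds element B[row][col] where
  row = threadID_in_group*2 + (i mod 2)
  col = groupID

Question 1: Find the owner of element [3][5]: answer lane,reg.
c=5→G=5  r=3→T=1,p=1
L=5*4+1=21  i=1=1

21,1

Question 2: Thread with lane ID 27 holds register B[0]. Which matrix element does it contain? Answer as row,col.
L=27=>grp=27>>2=6, tig=27&3=3
[0]=>row 3·2+0=6  col grp=6

6,6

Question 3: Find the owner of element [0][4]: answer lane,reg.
16,0

c:4=>grp=4  r:0=>tig=0,lo=0
L=4*4+0=16  i=0=0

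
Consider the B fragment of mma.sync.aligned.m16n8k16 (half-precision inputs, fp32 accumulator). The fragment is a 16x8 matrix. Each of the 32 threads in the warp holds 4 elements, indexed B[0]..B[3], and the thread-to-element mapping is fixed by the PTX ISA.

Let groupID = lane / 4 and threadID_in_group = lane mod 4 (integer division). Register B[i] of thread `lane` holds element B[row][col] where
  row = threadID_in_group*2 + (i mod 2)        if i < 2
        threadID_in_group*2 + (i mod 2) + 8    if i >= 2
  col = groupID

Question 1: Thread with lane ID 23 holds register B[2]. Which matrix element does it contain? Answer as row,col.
lane 23->23/4=5, 23 mod 4=3
i=2  r:2·3+0+8->14  c:5

14,5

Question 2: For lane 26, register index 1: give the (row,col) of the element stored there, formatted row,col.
5,6

lane 26→26/4=6, 26 mod 4=2
i=1  r:2·2+1+0→5  c:6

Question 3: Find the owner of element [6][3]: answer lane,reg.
15,0

c: 3->gid=3  r: 6->r8=0,tid=3,i&1=0
L=3*4+3=15  i=0*2+0=0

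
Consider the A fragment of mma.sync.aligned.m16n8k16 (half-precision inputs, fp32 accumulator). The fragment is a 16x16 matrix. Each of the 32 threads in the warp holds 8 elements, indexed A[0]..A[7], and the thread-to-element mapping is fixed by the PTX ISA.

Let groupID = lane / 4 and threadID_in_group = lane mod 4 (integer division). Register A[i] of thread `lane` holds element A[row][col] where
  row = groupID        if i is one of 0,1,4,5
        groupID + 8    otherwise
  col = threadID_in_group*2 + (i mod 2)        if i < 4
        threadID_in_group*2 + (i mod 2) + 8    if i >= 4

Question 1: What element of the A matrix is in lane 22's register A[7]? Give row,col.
13,13

L=22⇒gr=22>>2=5, th=22&3=2
[7]⇒row 5+8=13  col 2·2+1+8=13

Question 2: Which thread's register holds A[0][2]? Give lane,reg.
1,0

r=0→G=0,rhi=0  c=2→chi=0,T=1,p=0
L=0*4+1=1  i=0*4+0*2+0=0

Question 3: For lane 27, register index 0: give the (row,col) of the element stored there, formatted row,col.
lane 27=>27/4=6, 27 mod 4=3
i=0  r:6+0=>6  c:2·3+0+0=>6

6,6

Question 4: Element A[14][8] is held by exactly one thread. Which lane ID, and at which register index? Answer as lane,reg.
24,6

r=14⇒gr=6,Rb=1  c=8⇒Cb=1,th=0,odd=0
L=6*4+0=24  i=1*4+1*2+0=6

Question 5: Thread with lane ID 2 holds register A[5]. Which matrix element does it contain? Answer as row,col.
L=2⇒gr=2>>2=0, th=2&3=2
[5]⇒row 0+0=0  col 2·2+1+8=13

0,13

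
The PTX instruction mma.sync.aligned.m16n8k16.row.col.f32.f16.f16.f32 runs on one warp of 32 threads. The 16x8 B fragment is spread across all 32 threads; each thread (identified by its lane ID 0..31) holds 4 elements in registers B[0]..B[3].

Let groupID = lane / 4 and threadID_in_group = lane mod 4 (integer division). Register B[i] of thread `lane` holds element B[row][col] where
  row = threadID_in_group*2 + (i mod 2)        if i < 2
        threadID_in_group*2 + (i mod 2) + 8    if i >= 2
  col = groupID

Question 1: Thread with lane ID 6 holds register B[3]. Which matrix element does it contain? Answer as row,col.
6: gid=1,tid=2
[3] (2*2+1+8,1) = (13,1)

13,1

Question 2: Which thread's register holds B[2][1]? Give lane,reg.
5,0

c=1→G=1  r=2→rhi=0,T=1,p=0
L=1*4+1=5  i=0*2+0=0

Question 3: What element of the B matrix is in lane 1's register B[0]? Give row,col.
2,0

lane 1→1/4=0, 1 mod 4=1
i=0  r:2·1+0+0→2  c:0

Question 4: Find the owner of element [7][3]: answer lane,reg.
c:3=>grp=3  r:7=>rB=0,tig=3,lo=1
L=3*4+3=15  i=0*2+1=1

15,1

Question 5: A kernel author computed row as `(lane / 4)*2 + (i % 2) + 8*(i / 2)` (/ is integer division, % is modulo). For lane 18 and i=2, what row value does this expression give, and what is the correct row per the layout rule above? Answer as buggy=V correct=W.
buggy=16 correct=12

`(lane / 4)*2 + (i % 2) + 8*(i / 2)`[18,2]->16
lane 18: g=4 (18/4), t=2 (18%4)
i=2: r=2*2+0+8=12, c=g=4
row: 16 vs 12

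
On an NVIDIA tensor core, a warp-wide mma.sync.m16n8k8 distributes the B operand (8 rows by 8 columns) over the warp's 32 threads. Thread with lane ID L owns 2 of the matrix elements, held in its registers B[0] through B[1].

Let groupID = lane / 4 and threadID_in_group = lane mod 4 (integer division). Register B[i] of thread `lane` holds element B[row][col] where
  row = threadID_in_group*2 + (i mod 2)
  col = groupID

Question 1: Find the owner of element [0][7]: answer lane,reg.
c=7->g=7  r=0->t=0,b0=0
L=7*4+0=28  i=0=0

28,0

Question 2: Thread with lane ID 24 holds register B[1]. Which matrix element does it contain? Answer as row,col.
L=24->g=24>>2=6, t=24&3=0
[1]->row 0·2+1=1  col g=6

1,6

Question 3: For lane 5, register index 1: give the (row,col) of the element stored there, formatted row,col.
5: g=1,t=1
[1] (1*2+1,1) = (3,1)

3,1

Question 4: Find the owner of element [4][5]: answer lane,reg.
c:5=>grp=5  r:4=>tig=2,lo=0
L=5*4+2=22  i=0=0

22,0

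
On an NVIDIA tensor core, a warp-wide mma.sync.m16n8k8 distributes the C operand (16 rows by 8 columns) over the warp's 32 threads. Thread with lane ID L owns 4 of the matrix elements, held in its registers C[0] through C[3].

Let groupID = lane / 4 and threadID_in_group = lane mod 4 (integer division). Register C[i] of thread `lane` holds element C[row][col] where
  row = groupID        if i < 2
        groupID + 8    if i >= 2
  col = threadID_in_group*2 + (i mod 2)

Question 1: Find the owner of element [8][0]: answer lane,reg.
r: 8->gid=0,r8=1  c: 0->tid=0,i&1=0
L=0*4+0=0  i=1*2+0=2

0,2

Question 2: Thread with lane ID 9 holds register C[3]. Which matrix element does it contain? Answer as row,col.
10,3

lane 9: gr=2 (9/4), th=1 (9%4)
i=3: r=2+8=10, c=1*2+1=3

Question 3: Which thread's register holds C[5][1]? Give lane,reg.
20,1

r:5=>grp=5,rB=0  c:1=>tig=0,lo=1
L=5*4+0=20  i=0*2+1=1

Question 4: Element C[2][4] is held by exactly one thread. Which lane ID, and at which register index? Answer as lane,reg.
10,0

r=2→G=2,rhi=0  c=4→T=2,p=0
L=2*4+2=10  i=0*2+0=0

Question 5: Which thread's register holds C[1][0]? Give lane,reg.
r=1→G=1,rhi=0  c=0→T=0,p=0
L=1*4+0=4  i=0*2+0=0

4,0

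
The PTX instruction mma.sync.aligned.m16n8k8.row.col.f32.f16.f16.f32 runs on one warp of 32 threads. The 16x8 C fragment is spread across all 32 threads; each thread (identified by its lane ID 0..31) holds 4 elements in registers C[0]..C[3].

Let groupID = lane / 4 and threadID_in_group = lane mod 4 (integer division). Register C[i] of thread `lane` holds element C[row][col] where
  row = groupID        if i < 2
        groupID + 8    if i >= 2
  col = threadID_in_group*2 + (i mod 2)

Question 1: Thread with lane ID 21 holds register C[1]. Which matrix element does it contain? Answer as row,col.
5,3

lane 21->21/4=5, 21 mod 4=1
i=1  r:5+0->5  c:2·1+1->3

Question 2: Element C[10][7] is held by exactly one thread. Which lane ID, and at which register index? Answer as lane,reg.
r=10⇒gr=2,Rb=1  c=7⇒th=3,odd=1
L=2*4+3=11  i=1*2+1=3

11,3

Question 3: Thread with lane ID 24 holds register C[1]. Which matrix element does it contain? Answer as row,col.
6,1

24: G=6,T=0
[1] (6+0,0*2+1) = (6,1)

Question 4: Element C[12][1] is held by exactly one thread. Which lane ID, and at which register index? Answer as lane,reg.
r:12=>grp=4,rB=1  c:1=>tig=0,lo=1
L=4*4+0=16  i=1*2+1=3

16,3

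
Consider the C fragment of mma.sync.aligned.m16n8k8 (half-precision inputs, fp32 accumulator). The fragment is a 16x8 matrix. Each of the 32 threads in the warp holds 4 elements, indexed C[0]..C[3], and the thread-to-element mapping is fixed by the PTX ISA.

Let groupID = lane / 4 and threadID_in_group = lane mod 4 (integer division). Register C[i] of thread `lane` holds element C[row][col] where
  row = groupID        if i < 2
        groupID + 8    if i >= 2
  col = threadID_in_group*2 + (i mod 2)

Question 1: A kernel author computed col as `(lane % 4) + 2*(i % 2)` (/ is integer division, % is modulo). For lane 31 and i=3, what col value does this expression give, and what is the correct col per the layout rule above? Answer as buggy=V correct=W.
`(lane % 4) + 2*(i % 2)`[31,3]⇒5
31: gr=7,th=3
[3] (7+8,3*2+1) = (15,7)
col: 5 vs 7

buggy=5 correct=7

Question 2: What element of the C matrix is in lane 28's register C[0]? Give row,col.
7,0

lane 28→28/4=7, 28 mod 4=0
i=0  r:7+0→7  c:2·0+0→0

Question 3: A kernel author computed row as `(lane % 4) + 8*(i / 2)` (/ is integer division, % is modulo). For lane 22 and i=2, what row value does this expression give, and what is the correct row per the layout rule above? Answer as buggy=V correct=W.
buggy=10 correct=13

`(lane % 4) + 8*(i / 2)`[22,2]->10
lane 22->22/4=5, 22 mod 4=2
i=2  r:5+8->13  c:2·2+0->4
row: 10 vs 13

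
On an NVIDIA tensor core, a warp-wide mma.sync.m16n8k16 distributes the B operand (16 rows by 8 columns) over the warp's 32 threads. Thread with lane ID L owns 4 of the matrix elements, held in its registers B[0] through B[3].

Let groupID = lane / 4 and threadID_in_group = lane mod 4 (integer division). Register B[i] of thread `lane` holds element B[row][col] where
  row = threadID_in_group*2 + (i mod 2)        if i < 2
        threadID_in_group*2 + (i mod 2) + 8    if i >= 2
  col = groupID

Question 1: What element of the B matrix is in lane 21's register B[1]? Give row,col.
3,5

lane 21: gr=5 (21/4), th=1 (21%4)
i=1: r=1*2+1+0=3, c=gr=5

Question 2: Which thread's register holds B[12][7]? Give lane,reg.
c=7->g=7  r=12->rb=1,t=2,b0=0
L=7*4+2=30  i=1*2+0=2

30,2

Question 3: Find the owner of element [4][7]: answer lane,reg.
30,0

c: 7->gid=7  r: 4->r8=0,tid=2,i&1=0
L=7*4+2=30  i=0*2+0=0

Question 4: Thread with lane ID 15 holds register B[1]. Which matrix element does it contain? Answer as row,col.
7,3

lane 15: G=3 (15/4), T=3 (15%4)
i=1: r=3*2+1+0=7, c=G=3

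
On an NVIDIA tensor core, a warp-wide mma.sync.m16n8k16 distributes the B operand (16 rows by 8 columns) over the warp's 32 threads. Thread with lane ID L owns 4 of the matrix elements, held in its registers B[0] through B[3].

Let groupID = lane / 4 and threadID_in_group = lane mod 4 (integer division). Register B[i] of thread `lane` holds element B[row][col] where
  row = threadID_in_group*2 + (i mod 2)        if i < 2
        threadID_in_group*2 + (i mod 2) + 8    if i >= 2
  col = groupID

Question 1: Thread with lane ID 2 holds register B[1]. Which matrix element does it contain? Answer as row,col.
2: gr=0,th=2
[1] (2*2+1+0,0) = (5,0)

5,0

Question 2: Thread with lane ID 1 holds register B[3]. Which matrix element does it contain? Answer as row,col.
1: gid=0,tid=1
[3] (1*2+1+8,0) = (11,0)

11,0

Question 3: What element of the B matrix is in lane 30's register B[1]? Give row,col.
5,7

lane 30->30/4=7, 30 mod 4=2
i=1  r:2·2+1+0->5  c:7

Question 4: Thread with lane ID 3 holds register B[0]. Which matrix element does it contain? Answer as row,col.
6,0

lane 3: g=0 (3/4), t=3 (3%4)
i=0: r=3*2+0+0=6, c=g=0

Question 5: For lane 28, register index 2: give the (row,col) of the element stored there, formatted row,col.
8,7

lane 28⇒28/4=7, 28 mod 4=0
i=2  r:2·0+0+8⇒8  c:7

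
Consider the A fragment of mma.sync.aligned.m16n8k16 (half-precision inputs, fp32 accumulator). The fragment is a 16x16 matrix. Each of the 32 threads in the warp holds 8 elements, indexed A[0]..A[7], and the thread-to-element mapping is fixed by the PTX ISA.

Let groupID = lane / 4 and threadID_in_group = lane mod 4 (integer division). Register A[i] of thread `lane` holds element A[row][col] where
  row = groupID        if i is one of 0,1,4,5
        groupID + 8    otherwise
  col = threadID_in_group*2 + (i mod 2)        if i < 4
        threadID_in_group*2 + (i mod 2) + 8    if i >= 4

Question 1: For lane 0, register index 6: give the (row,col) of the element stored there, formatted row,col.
L=0=>grp=0>>2=0, tig=0&3=0
[6]=>row 0+8=8  col 0·2+0+8=8

8,8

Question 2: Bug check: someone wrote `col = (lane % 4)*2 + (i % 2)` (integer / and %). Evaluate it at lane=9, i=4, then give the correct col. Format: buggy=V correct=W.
`(lane % 4)*2 + (i % 2)`[9,4]⇒2
9: gr=2,th=1
[4] (2+0,1*2+0+8) = (2,10)
col: 2 vs 10

buggy=2 correct=10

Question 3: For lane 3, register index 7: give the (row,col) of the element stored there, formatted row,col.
lane 3: g=0 (3/4), t=3 (3%4)
i=7: r=0+8=8, c=3*2+1+8=15

8,15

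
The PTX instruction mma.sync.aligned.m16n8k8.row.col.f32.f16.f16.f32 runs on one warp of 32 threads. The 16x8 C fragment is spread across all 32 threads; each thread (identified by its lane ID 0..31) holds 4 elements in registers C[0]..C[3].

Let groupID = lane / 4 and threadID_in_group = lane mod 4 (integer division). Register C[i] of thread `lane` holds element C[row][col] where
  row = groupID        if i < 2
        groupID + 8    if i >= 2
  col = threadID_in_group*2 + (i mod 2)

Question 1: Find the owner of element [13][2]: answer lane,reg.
r:13=>grp=5,rB=1  c:2=>tig=1,lo=0
L=5*4+1=21  i=1*2+0=2

21,2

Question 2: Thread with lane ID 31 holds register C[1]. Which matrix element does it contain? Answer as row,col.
7,7

L=31->gid=31>>2=7, tid=31&3=3
[1]->row 7+0=7  col 3·2+1=7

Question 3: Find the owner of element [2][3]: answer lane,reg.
r=2⇒gr=2,Rb=0  c=3⇒th=1,odd=1
L=2*4+1=9  i=0*2+1=1

9,1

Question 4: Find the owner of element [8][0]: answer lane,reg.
r=8⇒gr=0,Rb=1  c=0⇒th=0,odd=0
L=0*4+0=0  i=1*2+0=2

0,2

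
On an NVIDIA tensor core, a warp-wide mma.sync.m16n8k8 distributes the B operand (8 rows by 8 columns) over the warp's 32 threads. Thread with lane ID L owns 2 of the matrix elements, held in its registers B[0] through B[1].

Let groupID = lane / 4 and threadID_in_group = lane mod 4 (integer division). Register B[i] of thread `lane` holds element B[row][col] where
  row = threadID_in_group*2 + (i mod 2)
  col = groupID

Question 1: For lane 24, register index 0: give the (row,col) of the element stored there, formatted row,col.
lane 24->24/4=6, 24 mod 4=0
i=0  r:2·0+0->0  c:6

0,6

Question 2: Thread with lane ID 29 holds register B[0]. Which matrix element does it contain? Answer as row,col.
2,7

29: gid=7,tid=1
[0] (1*2+0,7) = (2,7)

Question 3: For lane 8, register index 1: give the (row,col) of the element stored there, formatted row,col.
1,2

lane 8=>8/4=2, 8 mod 4=0
i=1  r:2·0+1=>1  c:2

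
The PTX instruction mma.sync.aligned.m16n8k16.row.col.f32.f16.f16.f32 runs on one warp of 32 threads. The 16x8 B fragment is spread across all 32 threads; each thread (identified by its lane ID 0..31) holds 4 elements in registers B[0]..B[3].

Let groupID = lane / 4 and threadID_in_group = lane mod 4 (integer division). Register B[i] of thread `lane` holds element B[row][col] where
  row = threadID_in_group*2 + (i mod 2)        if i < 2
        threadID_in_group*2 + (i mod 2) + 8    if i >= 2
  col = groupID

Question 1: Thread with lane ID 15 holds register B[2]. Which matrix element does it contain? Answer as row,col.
L=15->g=15>>2=3, t=15&3=3
[2]->row 3·2+0+8=14  col g=3

14,3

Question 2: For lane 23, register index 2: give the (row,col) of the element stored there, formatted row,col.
14,5

23: gid=5,tid=3
[2] (3*2+0+8,5) = (14,5)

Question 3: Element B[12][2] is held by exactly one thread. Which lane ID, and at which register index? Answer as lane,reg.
c: 2->gid=2  r: 12->r8=1,tid=2,i&1=0
L=2*4+2=10  i=1*2+0=2

10,2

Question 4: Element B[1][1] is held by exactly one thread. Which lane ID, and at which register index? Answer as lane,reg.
4,1

c: 1->gid=1  r: 1->r8=0,tid=0,i&1=1
L=1*4+0=4  i=0*2+1=1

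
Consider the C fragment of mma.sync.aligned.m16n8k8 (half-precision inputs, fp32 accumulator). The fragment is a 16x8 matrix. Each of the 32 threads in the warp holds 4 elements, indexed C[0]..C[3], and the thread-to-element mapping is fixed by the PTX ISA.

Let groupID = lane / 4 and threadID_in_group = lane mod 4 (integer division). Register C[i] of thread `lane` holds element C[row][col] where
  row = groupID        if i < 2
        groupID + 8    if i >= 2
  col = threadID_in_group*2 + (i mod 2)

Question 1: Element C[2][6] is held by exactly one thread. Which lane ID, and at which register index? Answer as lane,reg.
11,0

r: 2->gid=2,r8=0  c: 6->tid=3,i&1=0
L=2*4+3=11  i=0*2+0=0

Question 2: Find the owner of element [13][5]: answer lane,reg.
22,3

r=13->g=5,rb=1  c=5->t=2,b0=1
L=5*4+2=22  i=1*2+1=3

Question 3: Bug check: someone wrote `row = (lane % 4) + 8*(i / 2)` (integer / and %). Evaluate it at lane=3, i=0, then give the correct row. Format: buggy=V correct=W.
`(lane % 4) + 8*(i / 2)`[3,0]->3
lane 3->3/4=0, 3 mod 4=3
i=0  r:0+0->0  c:2·3+0->6
row: 3 vs 0

buggy=3 correct=0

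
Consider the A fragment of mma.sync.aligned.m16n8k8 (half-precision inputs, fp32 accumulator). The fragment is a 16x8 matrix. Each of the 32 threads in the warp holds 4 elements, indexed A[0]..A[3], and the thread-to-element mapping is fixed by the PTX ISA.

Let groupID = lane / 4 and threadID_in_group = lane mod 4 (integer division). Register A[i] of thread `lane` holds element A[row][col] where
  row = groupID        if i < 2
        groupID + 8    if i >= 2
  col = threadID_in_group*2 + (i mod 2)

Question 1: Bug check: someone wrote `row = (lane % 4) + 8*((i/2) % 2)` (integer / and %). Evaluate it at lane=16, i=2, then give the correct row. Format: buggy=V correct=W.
`(lane % 4) + 8*((i/2) % 2)`[16,2]→8
lane 16: G=4 (16/4), T=0 (16%4)
i=2: r=4+8=12, c=0*2+0=0
row: 8 vs 12

buggy=8 correct=12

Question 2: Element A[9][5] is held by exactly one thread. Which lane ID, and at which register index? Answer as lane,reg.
6,3

r: 9->gid=1,r8=1  c: 5->tid=2,i&1=1
L=1*4+2=6  i=1*2+1=3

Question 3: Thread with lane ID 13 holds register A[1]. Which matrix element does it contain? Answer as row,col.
3,3

L=13=>grp=13>>2=3, tig=13&3=1
[1]=>row 3+0=3  col 1·2+1=3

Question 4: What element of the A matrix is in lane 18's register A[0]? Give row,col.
4,4

L=18->gid=18>>2=4, tid=18&3=2
[0]->row 4+0=4  col 2·2+0=4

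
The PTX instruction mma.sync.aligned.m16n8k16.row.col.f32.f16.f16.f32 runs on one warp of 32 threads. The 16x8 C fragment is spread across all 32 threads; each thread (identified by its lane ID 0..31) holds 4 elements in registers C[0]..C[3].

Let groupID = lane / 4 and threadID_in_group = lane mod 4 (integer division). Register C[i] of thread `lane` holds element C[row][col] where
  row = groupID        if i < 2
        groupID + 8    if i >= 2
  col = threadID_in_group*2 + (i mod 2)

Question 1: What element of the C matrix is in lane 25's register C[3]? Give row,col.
lane 25⇒25/4=6, 25 mod 4=1
i=3  r:6+8⇒14  c:2·1+1⇒3

14,3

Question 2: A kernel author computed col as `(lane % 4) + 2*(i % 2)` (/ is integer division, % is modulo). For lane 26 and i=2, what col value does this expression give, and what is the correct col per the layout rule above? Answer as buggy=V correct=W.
`(lane % 4) + 2*(i % 2)`[26,2]→2
lane 26: G=6 (26/4), T=2 (26%4)
i=2: r=6+8=14, c=2*2+0=4
col: 2 vs 4

buggy=2 correct=4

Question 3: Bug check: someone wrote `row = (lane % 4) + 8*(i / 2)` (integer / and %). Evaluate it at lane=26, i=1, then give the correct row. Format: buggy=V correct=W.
buggy=2 correct=6

`(lane % 4) + 8*(i / 2)`[26,1]->2
26: gid=6,tid=2
[1] (6+0,2*2+1) = (6,5)
row: 2 vs 6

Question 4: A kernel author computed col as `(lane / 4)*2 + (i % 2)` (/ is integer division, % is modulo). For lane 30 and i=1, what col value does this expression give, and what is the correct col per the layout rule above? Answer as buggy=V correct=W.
buggy=15 correct=5

`(lane / 4)*2 + (i % 2)`[30,1]⇒15
lane 30⇒30/4=7, 30 mod 4=2
i=1  r:7+0⇒7  c:2·2+1⇒5
col: 15 vs 5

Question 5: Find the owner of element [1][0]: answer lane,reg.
r=1⇒gr=1,Rb=0  c=0⇒th=0,odd=0
L=1*4+0=4  i=0*2+0=0

4,0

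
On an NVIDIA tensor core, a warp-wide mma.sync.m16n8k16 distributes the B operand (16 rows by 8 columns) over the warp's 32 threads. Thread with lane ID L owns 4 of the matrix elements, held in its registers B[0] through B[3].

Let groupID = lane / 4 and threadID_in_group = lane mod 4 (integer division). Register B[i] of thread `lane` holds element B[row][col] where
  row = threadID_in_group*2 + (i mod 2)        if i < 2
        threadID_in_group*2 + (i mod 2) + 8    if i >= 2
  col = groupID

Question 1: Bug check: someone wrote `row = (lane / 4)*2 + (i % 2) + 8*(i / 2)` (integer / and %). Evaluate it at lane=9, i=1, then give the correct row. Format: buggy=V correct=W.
`(lane / 4)*2 + (i % 2) + 8*(i / 2)`[9,1]->5
9: g=2,t=1
[1] (1*2+1+0,2) = (3,2)
row: 5 vs 3

buggy=5 correct=3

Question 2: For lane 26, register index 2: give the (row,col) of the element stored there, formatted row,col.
12,6

26: gr=6,th=2
[2] (2*2+0+8,6) = (12,6)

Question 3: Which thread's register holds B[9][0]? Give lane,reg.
c=0⇒gr=0  r=9⇒Rb=1,th=0,odd=1
L=0*4+0=0  i=1*2+1=3

0,3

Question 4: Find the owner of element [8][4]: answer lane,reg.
16,2

c=4⇒gr=4  r=8⇒Rb=1,th=0,odd=0
L=4*4+0=16  i=1*2+0=2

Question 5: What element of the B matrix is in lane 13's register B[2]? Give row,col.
L=13=>grp=13>>2=3, tig=13&3=1
[2]=>row 1·2+0+8=10  col grp=3

10,3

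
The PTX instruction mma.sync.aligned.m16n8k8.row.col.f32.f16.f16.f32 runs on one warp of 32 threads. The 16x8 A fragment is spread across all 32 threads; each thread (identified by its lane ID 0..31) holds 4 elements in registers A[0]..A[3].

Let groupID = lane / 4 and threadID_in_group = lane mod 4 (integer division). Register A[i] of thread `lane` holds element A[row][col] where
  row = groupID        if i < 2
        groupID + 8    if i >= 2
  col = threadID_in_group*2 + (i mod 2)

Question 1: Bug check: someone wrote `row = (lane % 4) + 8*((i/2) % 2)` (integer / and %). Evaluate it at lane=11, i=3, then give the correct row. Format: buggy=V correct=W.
`(lane % 4) + 8*((i/2) % 2)`[11,3]->11
lane 11: gid=2 (11/4), tid=3 (11%4)
i=3: r=2+8=10, c=3*2+1=7
row: 11 vs 10

buggy=11 correct=10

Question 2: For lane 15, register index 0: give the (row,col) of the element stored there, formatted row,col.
3,6

lane 15→15/4=3, 15 mod 4=3
i=0  r:3+0→3  c:2·3+0→6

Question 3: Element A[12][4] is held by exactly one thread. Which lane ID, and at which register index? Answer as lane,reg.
r=12->g=4,rb=1  c=4->t=2,b0=0
L=4*4+2=18  i=1*2+0=2

18,2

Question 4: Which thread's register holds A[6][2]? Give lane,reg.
r=6→G=6,rhi=0  c=2→T=1,p=0
L=6*4+1=25  i=0*2+0=0

25,0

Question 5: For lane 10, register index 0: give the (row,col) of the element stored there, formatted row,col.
2,4

lane 10: grp=2 (10/4), tig=2 (10%4)
i=0: r=2+0=2, c=2*2+0=4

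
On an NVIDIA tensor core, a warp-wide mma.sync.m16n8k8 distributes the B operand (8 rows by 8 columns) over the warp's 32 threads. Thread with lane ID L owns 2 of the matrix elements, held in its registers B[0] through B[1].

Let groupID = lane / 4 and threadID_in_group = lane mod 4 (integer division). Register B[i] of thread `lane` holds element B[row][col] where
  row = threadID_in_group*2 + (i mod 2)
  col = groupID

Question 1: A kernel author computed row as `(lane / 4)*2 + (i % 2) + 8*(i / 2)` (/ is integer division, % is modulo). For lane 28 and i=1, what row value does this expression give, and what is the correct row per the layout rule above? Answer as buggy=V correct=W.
buggy=15 correct=1

`(lane / 4)*2 + (i % 2) + 8*(i / 2)`[28,1]⇒15
L=28⇒gr=28>>2=7, th=28&3=0
[1]⇒row 0·2+1=1  col gr=7
row: 15 vs 1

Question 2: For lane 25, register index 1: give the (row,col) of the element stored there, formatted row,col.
3,6

lane 25: g=6 (25/4), t=1 (25%4)
i=1: r=1*2+1=3, c=g=6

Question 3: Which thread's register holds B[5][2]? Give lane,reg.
10,1

c=2->g=2  r=5->t=2,b0=1
L=2*4+2=10  i=1=1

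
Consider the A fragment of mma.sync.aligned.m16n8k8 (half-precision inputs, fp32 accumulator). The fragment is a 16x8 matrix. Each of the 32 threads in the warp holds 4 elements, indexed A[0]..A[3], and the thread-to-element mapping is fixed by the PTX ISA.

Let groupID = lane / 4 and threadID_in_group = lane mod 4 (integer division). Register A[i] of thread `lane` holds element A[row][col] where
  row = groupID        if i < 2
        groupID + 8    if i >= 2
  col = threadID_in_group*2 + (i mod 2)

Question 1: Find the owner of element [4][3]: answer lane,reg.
17,1

r=4->g=4,rb=0  c=3->t=1,b0=1
L=4*4+1=17  i=0*2+1=1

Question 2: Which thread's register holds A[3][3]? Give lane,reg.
13,1

r:3=>grp=3,rB=0  c:3=>tig=1,lo=1
L=3*4+1=13  i=0*2+1=1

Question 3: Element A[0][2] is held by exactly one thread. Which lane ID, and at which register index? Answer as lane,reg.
1,0

r: 0->gid=0,r8=0  c: 2->tid=1,i&1=0
L=0*4+1=1  i=0*2+0=0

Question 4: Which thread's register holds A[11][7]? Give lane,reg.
r: 11->gid=3,r8=1  c: 7->tid=3,i&1=1
L=3*4+3=15  i=1*2+1=3

15,3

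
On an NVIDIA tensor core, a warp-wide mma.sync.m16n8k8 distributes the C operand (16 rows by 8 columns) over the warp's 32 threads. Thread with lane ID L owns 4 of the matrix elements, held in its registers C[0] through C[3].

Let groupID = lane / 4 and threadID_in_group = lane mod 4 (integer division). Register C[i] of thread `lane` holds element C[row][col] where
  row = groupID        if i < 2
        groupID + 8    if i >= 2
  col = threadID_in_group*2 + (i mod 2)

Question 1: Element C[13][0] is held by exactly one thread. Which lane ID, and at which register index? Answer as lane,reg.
20,2

r=13⇒gr=5,Rb=1  c=0⇒th=0,odd=0
L=5*4+0=20  i=1*2+0=2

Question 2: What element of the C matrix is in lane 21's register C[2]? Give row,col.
21: grp=5,tig=1
[2] (5+8,1*2+0) = (13,2)

13,2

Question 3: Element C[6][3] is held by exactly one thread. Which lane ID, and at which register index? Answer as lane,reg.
25,1

r: 6->gid=6,r8=0  c: 3->tid=1,i&1=1
L=6*4+1=25  i=0*2+1=1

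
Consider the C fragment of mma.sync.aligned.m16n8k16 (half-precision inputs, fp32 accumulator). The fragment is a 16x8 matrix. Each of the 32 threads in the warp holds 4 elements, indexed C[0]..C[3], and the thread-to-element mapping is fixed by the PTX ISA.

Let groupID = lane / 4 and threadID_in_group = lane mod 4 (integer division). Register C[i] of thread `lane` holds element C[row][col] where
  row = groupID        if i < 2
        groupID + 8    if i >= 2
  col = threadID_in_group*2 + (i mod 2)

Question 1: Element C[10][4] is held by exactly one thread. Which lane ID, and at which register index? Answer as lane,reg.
10,2

r=10->g=2,rb=1  c=4->t=2,b0=0
L=2*4+2=10  i=1*2+0=2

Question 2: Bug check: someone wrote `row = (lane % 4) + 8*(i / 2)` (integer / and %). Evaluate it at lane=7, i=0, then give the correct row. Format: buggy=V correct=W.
`(lane % 4) + 8*(i / 2)`[7,0]⇒3
lane 7⇒7/4=1, 7 mod 4=3
i=0  r:1+0⇒1  c:2·3+0⇒6
row: 3 vs 1

buggy=3 correct=1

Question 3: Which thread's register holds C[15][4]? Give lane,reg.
30,2

r=15->g=7,rb=1  c=4->t=2,b0=0
L=7*4+2=30  i=1*2+0=2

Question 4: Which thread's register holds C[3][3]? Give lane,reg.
r=3⇒gr=3,Rb=0  c=3⇒th=1,odd=1
L=3*4+1=13  i=0*2+1=1

13,1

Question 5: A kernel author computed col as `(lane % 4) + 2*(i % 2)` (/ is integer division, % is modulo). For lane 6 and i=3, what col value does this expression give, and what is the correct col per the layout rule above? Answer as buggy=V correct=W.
`(lane % 4) + 2*(i % 2)`[6,3]⇒4
6: gr=1,th=2
[3] (1+8,2*2+1) = (9,5)
col: 4 vs 5

buggy=4 correct=5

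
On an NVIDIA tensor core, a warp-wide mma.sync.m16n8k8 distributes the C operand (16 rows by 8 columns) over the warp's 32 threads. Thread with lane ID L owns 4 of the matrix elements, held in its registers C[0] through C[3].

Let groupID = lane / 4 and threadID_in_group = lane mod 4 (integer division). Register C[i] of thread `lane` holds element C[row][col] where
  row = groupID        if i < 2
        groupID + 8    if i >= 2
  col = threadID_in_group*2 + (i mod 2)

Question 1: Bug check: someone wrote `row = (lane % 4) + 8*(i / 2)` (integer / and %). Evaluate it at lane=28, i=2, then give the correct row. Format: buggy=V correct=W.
buggy=8 correct=15

`(lane % 4) + 8*(i / 2)`[28,2]->8
28: g=7,t=0
[2] (7+8,0*2+0) = (15,0)
row: 8 vs 15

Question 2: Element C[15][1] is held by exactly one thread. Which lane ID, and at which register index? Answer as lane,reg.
28,3

r=15->g=7,rb=1  c=1->t=0,b0=1
L=7*4+0=28  i=1*2+1=3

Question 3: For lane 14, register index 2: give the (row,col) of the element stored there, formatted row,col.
11,4

L=14→G=14>>2=3, T=14&3=2
[2]→row 3+8=11  col 2·2+0=4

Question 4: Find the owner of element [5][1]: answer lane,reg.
20,1

r=5⇒gr=5,Rb=0  c=1⇒th=0,odd=1
L=5*4+0=20  i=0*2+1=1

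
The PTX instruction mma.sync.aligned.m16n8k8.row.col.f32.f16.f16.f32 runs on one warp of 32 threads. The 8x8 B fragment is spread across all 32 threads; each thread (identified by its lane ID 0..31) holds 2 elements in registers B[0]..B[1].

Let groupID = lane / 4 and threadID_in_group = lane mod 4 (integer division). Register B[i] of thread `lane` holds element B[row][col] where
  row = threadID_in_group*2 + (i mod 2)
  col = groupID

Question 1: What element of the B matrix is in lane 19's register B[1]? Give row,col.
7,4

L=19->g=19>>2=4, t=19&3=3
[1]->row 3·2+1=7  col g=4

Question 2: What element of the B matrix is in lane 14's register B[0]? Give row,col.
4,3

lane 14->14/4=3, 14 mod 4=2
i=0  r:2·2+0->4  c:3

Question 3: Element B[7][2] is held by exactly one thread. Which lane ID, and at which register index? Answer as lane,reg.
11,1

c=2⇒gr=2  r=7⇒th=3,odd=1
L=2*4+3=11  i=1=1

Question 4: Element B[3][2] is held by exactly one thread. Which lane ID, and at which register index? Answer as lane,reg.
c=2⇒gr=2  r=3⇒th=1,odd=1
L=2*4+1=9  i=1=1

9,1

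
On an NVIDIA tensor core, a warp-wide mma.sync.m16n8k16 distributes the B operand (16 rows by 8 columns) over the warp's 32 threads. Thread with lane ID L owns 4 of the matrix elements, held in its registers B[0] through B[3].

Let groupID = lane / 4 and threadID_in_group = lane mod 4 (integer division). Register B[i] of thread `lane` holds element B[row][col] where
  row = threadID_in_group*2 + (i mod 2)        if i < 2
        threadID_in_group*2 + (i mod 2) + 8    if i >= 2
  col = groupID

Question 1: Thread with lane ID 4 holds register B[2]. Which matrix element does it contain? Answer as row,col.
8,1

lane 4->4/4=1, 4 mod 4=0
i=2  r:2·0+0+8->8  c:1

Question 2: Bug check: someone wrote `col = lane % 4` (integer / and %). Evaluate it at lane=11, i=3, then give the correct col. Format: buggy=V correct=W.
`lane % 4`[11,3]->3
L=11->gid=11>>2=2, tid=11&3=3
[3]->row 3·2+1+8=15  col gid=2
col: 3 vs 2

buggy=3 correct=2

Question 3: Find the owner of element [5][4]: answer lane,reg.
c: 4->gid=4  r: 5->r8=0,tid=2,i&1=1
L=4*4+2=18  i=0*2+1=1

18,1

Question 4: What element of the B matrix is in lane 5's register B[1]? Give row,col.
lane 5: gid=1 (5/4), tid=1 (5%4)
i=1: r=1*2+1+0=3, c=gid=1

3,1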